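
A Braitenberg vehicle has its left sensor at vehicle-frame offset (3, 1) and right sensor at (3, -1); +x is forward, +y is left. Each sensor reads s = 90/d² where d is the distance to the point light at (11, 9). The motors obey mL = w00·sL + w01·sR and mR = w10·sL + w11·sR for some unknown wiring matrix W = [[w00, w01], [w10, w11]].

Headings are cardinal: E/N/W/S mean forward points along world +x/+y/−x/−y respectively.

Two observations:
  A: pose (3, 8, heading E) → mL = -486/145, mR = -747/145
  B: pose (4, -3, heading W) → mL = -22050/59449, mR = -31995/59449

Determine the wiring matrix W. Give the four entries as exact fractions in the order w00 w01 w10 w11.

-1/2 -1/2 -1 -1/2

obs A: pose=(3,8,E) → sL=18/5, sR=90/29, mL=-486/145, mR=-747/145
obs B: pose=(4,-3,W) → sL=90/269, sR=90/221, mL=-22050/59449, mR=-31995/59449
sensor matrix S = [[18/5, 90/29], [90/269, 90/221]]; det S = 737424/1724021
solve [mL_A; mL_B] = S·[w00; w01] and [mR_A; mR_B] = S·[w10; w11]:
  w00 = -1/2, w01 = -1/2, w10 = -1, w11 = -1/2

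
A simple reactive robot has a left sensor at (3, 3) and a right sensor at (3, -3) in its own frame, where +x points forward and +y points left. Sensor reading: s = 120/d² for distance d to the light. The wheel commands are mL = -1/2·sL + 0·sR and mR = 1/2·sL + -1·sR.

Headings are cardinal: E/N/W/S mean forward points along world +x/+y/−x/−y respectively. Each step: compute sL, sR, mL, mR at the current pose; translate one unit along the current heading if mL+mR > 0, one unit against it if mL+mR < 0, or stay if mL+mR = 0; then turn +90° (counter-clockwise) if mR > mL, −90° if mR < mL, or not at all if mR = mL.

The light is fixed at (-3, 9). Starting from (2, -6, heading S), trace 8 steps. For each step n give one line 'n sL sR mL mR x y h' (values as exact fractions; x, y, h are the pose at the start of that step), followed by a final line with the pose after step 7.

n=0: pose=(2,-6,S); sL=30/97, sR=15/41; mL=-15/97, mR=-840/3977; mL+mR=-15/41 → advance -1; mR−mL=-225/3977 → turn -1·90°
n=1: pose=(2,-5,W); sL=120/293, sR=24/25; mL=-60/293, mR=-5532/7325; mL+mR=-24/25 → advance -1; mR−mL=-4032/7325 → turn -1·90°
n=2: pose=(3,-5,N); sL=12/13, sR=60/101; mL=-6/13, mR=-174/1313; mL+mR=-60/101 → advance -1; mR−mL=432/1313 → turn +1·90°
n=3: pose=(3,-6,W); sL=40/111, sR=40/51; mL=-20/111, mR=-380/629; mL+mR=-40/51 → advance -1; mR−mL=-800/1887 → turn -1·90°
n=4: pose=(4,-6,N); sL=3/4, sR=30/61; mL=-3/8, mR=-57/488; mL+mR=-30/61 → advance -1; mR−mL=63/244 → turn +1·90°
n=5: pose=(4,-7,W); sL=120/377, sR=24/37; mL=-60/377, mR=-6828/13949; mL+mR=-24/37 → advance -1; mR−mL=-4608/13949 → turn -1·90°
n=6: pose=(5,-7,N); sL=60/97, sR=12/29; mL=-30/97, mR=-294/2813; mL+mR=-12/29 → advance -1; mR−mL=576/2813 → turn +1·90°
n=7: pose=(5,-8,W); sL=24/85, sR=120/221; mL=-12/85, mR=-444/1105; mL+mR=-120/221 → advance -1; mR−mL=-288/1105 → turn -1·90°

0 30/97 15/41 -15/97 -840/3977 2 -6 S
1 120/293 24/25 -60/293 -5532/7325 2 -5 W
2 12/13 60/101 -6/13 -174/1313 3 -5 N
3 40/111 40/51 -20/111 -380/629 3 -6 W
4 3/4 30/61 -3/8 -57/488 4 -6 N
5 120/377 24/37 -60/377 -6828/13949 4 -7 W
6 60/97 12/29 -30/97 -294/2813 5 -7 N
7 24/85 120/221 -12/85 -444/1105 5 -8 W
final 6 -8 N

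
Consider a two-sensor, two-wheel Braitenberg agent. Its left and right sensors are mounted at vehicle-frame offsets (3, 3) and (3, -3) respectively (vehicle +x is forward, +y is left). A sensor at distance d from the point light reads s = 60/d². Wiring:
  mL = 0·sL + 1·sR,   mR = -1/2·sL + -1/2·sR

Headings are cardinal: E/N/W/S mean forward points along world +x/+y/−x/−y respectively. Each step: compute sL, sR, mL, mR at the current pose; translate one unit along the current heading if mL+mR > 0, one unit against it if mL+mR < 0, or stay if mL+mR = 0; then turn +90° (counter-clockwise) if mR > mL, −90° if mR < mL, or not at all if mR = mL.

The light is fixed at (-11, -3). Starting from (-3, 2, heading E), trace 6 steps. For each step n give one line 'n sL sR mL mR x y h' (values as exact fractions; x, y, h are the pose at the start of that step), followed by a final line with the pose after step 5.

n=0: pose=(-3,2,E); sL=12/37, sR=12/25; mL=12/25, mR=-372/925; mL+mR=72/925 → advance +1; mR−mL=-816/925 → turn -1·90°
n=1: pose=(-2,2,S); sL=15/37, sR=3/2; mL=3/2, mR=-141/148; mL+mR=81/148 → advance +1; mR−mL=-363/148 → turn -1·90°
n=2: pose=(-2,1,W); sL=60/37, sR=12/17; mL=12/17, mR=-732/629; mL+mR=-288/629 → advance -1; mR−mL=-1176/629 → turn -1·90°
n=3: pose=(-1,1,N); sL=30/49, sR=30/109; mL=30/109, mR=-2370/5341; mL+mR=-900/5341 → advance -1; mR−mL=-3840/5341 → turn -1·90°
n=4: pose=(-1,0,E); sL=12/41, sR=60/169; mL=60/169, mR=-2244/6929; mL+mR=216/6929 → advance +1; mR−mL=-4704/6929 → turn -1·90°
n=5: pose=(0,0,S); sL=15/49, sR=15/16; mL=15/16, mR=-975/1568; mL+mR=495/1568 → advance +1; mR−mL=-2445/1568 → turn -1·90°

0 12/37 12/25 12/25 -372/925 -3 2 E
1 15/37 3/2 3/2 -141/148 -2 2 S
2 60/37 12/17 12/17 -732/629 -2 1 W
3 30/49 30/109 30/109 -2370/5341 -1 1 N
4 12/41 60/169 60/169 -2244/6929 -1 0 E
5 15/49 15/16 15/16 -975/1568 0 0 S
final 0 -1 W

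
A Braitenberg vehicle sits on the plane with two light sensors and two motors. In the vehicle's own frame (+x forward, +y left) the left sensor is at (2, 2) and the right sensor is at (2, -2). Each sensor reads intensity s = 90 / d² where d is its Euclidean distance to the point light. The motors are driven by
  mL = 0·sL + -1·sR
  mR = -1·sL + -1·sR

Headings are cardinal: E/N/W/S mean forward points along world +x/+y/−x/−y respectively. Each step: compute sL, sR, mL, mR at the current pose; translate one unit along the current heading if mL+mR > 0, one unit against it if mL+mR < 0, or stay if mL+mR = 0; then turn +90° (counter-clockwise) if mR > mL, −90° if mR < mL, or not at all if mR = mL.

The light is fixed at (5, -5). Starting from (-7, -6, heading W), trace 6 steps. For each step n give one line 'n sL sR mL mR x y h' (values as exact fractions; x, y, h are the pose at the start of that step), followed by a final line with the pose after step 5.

0 18/41 90/197 -90/197 -7236/8077 -7 -6 W
1 9/17 45/41 -45/41 -1134/697 -6 -6 N
2 10/9 90/97 -90/97 -1780/873 -6 -7 E
3 45/58 45/106 -45/106 -1845/1537 -7 -7 S
4 18/41 90/197 -90/197 -7236/8077 -7 -6 W
5 9/17 45/41 -45/41 -1134/697 -6 -6 N
final -6 -7 E

n=0: pose=(-7,-6,W); sL=18/41, sR=90/197; mL=-90/197, mR=-7236/8077; mL+mR=-10926/8077 → advance -1; mR−mL=-18/41 → turn -1·90°
n=1: pose=(-6,-6,N); sL=9/17, sR=45/41; mL=-45/41, mR=-1134/697; mL+mR=-1899/697 → advance -1; mR−mL=-9/17 → turn -1·90°
n=2: pose=(-6,-7,E); sL=10/9, sR=90/97; mL=-90/97, mR=-1780/873; mL+mR=-2590/873 → advance -1; mR−mL=-10/9 → turn -1·90°
n=3: pose=(-7,-7,S); sL=45/58, sR=45/106; mL=-45/106, mR=-1845/1537; mL+mR=-4995/3074 → advance -1; mR−mL=-45/58 → turn -1·90°
n=4: pose=(-7,-6,W); sL=18/41, sR=90/197; mL=-90/197, mR=-7236/8077; mL+mR=-10926/8077 → advance -1; mR−mL=-18/41 → turn -1·90°
n=5: pose=(-6,-6,N); sL=9/17, sR=45/41; mL=-45/41, mR=-1134/697; mL+mR=-1899/697 → advance -1; mR−mL=-9/17 → turn -1·90°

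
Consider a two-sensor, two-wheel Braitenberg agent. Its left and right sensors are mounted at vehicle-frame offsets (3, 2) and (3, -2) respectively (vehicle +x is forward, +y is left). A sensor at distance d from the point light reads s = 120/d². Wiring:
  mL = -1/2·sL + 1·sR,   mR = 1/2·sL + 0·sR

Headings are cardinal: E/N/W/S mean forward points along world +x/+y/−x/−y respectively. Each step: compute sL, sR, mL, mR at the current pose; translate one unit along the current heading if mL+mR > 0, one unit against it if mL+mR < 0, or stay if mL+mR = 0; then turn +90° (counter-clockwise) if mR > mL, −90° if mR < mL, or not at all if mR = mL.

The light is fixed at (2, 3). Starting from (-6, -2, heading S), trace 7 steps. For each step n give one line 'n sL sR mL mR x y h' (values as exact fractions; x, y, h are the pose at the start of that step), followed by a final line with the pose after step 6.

n=0: pose=(-6,-2,S); sL=6/5, sR=30/41; mL=27/205, mR=3/5; mL+mR=30/41 → advance +1; mR−mL=96/205 → turn +1·90°
n=1: pose=(-6,-3,E); sL=120/41, sR=120/89; mL=-420/3649, mR=60/41; mL+mR=120/89 → advance +1; mR−mL=5760/3649 → turn +1·90°
n=2: pose=(-5,-3,N); sL=4/3, sR=60/17; mL=146/51, mR=2/3; mL+mR=60/17 → advance +1; mR−mL=-112/51 → turn -1·90°
n=3: pose=(-5,-2,E); sL=24/5, sR=24/13; mL=-36/65, mR=12/5; mL+mR=24/13 → advance +1; mR−mL=192/65 → turn +1·90°
n=4: pose=(-4,-2,N); sL=30/17, sR=6; mL=87/17, mR=15/17; mL+mR=6 → advance +1; mR−mL=-72/17 → turn -1·90°
n=5: pose=(-4,-1,E); sL=120/13, sR=8/3; mL=-76/39, mR=60/13; mL+mR=8/3 → advance +1; mR−mL=256/39 → turn +1·90°
n=6: pose=(-3,-1,N); sL=12/5, sR=12; mL=54/5, mR=6/5; mL+mR=12 → advance +1; mR−mL=-48/5 → turn -1·90°

0 6/5 30/41 27/205 3/5 -6 -2 S
1 120/41 120/89 -420/3649 60/41 -6 -3 E
2 4/3 60/17 146/51 2/3 -5 -3 N
3 24/5 24/13 -36/65 12/5 -5 -2 E
4 30/17 6 87/17 15/17 -4 -2 N
5 120/13 8/3 -76/39 60/13 -4 -1 E
6 12/5 12 54/5 6/5 -3 -1 N
final -3 0 E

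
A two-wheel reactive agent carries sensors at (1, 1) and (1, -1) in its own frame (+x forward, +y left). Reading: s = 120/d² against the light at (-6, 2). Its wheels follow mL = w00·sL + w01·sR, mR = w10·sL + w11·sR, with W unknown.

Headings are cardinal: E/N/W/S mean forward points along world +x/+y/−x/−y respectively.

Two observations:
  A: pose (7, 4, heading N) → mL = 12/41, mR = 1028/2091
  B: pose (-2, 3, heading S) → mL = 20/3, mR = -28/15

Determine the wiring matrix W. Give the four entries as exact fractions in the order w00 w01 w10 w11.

obs A: pose=(7,4,N) → sL=40/51, sR=24/41, mL=12/41, mR=1028/2091
obs B: pose=(-2,3,S) → sL=24/5, sR=40/3, mL=20/3, mR=-28/15
sensor matrix S = [[40/51, 24/41], [24/5, 40/3]]; det S = 239872/31365
solve [mL_A; mL_B] = S·[w00; w01] and [mR_A; mR_B] = S·[w10; w11]:
  w00 = 0, w01 = 1/2, w10 = 1, w11 = -1/2

0 1/2 1 -1/2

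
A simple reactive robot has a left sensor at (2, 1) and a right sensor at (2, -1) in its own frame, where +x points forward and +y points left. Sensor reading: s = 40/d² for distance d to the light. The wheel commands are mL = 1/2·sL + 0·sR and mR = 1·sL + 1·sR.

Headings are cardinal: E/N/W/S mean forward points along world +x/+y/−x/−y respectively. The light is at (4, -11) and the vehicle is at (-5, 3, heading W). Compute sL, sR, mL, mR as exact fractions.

left sensor world pos  = (-7, 2); dL² = 290
right sensor world pos = (-7, 4); dR² = 346
sL = 40/290 = 4/29
sR = 40/346 = 20/173
mL = 1/2·sL + 0·sR = 2/29
mR = 1·sL + 1·sR = 1272/5017

4/29 20/173 2/29 1272/5017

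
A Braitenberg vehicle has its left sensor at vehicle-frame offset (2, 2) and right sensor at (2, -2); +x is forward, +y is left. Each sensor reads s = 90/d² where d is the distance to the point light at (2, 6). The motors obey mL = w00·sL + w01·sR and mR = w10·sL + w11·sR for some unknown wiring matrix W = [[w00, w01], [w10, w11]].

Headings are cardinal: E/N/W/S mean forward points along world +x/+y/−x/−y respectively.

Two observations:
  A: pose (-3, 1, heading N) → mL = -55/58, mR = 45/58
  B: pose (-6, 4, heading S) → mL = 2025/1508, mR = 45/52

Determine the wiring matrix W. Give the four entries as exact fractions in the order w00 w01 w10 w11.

obs A: pose=(-3,1,N) → sL=45/29, sR=5, mL=-55/58, mR=45/58
obs B: pose=(-6,4,S) → sL=45/26, sR=45/58, mL=2025/1508, mR=45/52
sensor matrix S = [[45/29, 5], [45/26, 45/58]]; det S = -81450/10933
solve [mL_A; mL_B] = S·[w00; w01] and [mR_A; mR_B] = S·[w10; w11]:
  w00 = 1, w01 = -1/2, w10 = 1/2, w11 = 0

1 -1/2 1/2 0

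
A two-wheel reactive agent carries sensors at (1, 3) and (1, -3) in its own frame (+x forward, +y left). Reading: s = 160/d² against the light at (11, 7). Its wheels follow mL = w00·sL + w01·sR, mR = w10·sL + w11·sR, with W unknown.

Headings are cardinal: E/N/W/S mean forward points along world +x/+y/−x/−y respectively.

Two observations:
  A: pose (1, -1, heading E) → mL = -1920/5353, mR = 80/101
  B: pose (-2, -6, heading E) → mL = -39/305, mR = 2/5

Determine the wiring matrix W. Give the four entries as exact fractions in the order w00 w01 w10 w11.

-1/2 1/2 0 1

obs A: pose=(1,-1,E) → sL=80/53, sR=80/101, mL=-1920/5353, mR=80/101
obs B: pose=(-2,-6,E) → sL=40/61, sR=2/5, mL=-39/305, mR=2/5
sensor matrix S = [[80/53, 80/101], [40/61, 2/5]]; det S = 27552/326533
solve [mL_A; mL_B] = S·[w00; w01] and [mR_A; mR_B] = S·[w10; w11]:
  w00 = -1/2, w01 = 1/2, w10 = 0, w11 = 1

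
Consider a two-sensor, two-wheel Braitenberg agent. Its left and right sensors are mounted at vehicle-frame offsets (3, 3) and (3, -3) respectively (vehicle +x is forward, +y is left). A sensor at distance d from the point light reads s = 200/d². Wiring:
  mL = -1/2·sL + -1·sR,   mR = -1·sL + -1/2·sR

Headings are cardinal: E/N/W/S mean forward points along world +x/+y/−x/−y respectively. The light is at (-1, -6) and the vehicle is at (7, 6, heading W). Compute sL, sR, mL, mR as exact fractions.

100/53 4/5 -462/265 -606/265

left sensor world pos  = (4, 3); dL² = 106
right sensor world pos = (4, 9); dR² = 250
sL = 200/106 = 100/53
sR = 200/250 = 4/5
mL = -1/2·sL + -1·sR = -462/265
mR = -1·sL + -1/2·sR = -606/265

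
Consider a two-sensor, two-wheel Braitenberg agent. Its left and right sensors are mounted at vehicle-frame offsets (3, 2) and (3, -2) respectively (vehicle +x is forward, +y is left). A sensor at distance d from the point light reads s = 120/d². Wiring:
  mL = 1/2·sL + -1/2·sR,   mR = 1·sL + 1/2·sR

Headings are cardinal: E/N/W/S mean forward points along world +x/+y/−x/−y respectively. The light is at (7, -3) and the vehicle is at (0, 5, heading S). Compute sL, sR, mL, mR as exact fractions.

12/5 60/53 168/265 786/265

left sensor world pos  = (2, 2); dL² = 50
right sensor world pos = (-2, 2); dR² = 106
sL = 120/50 = 12/5
sR = 120/106 = 60/53
mL = 1/2·sL + -1/2·sR = 168/265
mR = 1·sL + 1/2·sR = 786/265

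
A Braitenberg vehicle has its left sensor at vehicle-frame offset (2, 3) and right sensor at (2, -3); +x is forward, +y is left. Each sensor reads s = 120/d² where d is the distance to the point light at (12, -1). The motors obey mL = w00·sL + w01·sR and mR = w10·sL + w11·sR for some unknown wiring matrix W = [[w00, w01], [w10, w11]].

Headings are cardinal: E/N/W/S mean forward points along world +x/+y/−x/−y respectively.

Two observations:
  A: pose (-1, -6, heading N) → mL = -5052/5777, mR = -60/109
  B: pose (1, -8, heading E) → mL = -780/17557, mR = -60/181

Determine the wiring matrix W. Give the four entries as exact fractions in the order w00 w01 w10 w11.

obs A: pose=(-1,-6,N) → sL=24/53, sR=120/109, mL=-5052/5777, mR=-60/109
obs B: pose=(1,-8,E) → sL=120/97, sR=120/181, mL=-780/17557, mR=-60/181
sensor matrix S = [[24/53, 120/109], [120/97, 120/181]]; det S = -107688960/101426789
solve [mL_A; mL_B] = S·[w00; w01] and [mR_A; mR_B] = S·[w10; w11]:
  w00 = 1/2, w01 = -1, w10 = 0, w11 = -1/2

1/2 -1 0 -1/2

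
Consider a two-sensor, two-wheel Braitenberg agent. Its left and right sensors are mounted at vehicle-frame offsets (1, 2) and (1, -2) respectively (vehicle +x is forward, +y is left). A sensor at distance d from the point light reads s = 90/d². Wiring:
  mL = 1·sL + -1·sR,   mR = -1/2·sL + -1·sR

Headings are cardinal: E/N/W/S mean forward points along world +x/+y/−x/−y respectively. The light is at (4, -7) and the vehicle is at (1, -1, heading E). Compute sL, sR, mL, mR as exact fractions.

45/34 9/2 -54/17 -351/68

left sensor world pos  = (2, 1); dL² = 68
right sensor world pos = (2, -3); dR² = 20
sL = 90/68 = 45/34
sR = 90/20 = 9/2
mL = 1·sL + -1·sR = -54/17
mR = -1/2·sL + -1·sR = -351/68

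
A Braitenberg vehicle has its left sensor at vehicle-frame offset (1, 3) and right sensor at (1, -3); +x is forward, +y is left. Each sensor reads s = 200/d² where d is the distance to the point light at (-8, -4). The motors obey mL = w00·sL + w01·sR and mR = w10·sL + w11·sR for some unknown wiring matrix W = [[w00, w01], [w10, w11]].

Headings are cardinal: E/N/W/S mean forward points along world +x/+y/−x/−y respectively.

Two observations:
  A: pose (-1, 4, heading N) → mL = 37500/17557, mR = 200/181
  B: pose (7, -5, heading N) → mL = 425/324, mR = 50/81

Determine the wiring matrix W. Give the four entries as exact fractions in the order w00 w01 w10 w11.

1/2 1 0 1

obs A: pose=(-1,4,N) → sL=200/97, sR=200/181, mL=37500/17557, mR=200/181
obs B: pose=(7,-5,N) → sL=25/18, sR=50/81, mL=425/324, mR=50/81
sensor matrix S = [[200/97, 200/181], [25/18, 50/81]]; det S = -372500/1422117
solve [mL_A; mL_B] = S·[w00; w01] and [mR_A; mR_B] = S·[w10; w11]:
  w00 = 1/2, w01 = 1, w10 = 0, w11 = 1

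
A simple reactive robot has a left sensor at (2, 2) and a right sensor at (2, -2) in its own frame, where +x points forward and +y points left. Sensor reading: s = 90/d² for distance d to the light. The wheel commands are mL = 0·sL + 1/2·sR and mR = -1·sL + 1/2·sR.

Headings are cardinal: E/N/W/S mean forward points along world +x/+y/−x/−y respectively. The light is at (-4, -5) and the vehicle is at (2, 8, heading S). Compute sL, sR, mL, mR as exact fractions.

left sensor world pos  = (4, 6); dL² = 185
right sensor world pos = (0, 6); dR² = 137
sL = 90/185 = 18/37
sR = 90/137 = 90/137
mL = 0·sL + 1/2·sR = 45/137
mR = -1·sL + 1/2·sR = -801/5069

18/37 90/137 45/137 -801/5069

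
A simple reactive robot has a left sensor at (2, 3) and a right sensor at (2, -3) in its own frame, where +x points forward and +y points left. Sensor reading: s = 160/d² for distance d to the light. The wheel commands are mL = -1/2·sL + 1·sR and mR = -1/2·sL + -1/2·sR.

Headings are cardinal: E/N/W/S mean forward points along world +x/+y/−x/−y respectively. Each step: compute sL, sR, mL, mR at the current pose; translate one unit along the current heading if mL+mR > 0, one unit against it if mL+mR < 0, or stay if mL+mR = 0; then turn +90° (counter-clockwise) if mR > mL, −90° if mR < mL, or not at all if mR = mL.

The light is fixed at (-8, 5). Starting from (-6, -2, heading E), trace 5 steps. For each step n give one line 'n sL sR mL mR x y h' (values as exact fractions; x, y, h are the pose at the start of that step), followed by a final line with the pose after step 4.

0 5 40/29 -65/58 -185/58 -6 -2 E
1 160/97 32/17 1744/1649 -2912/1649 -7 -2 S
2 80/41 16 616/41 -368/41 -7 -1 W
3 32/5 32/5 16/5 -32/5 -8 -1 N
4 8 20/13 -32/13 -62/13 -8 -2 E
final -9 -2 S

n=0: pose=(-6,-2,E); sL=5, sR=40/29; mL=-65/58, mR=-185/58; mL+mR=-125/29 → advance -1; mR−mL=-60/29 → turn -1·90°
n=1: pose=(-7,-2,S); sL=160/97, sR=32/17; mL=1744/1649, mR=-2912/1649; mL+mR=-1168/1649 → advance -1; mR−mL=-48/17 → turn -1·90°
n=2: pose=(-7,-1,W); sL=80/41, sR=16; mL=616/41, mR=-368/41; mL+mR=248/41 → advance +1; mR−mL=-24 → turn -1·90°
n=3: pose=(-8,-1,N); sL=32/5, sR=32/5; mL=16/5, mR=-32/5; mL+mR=-16/5 → advance -1; mR−mL=-48/5 → turn -1·90°
n=4: pose=(-8,-2,E); sL=8, sR=20/13; mL=-32/13, mR=-62/13; mL+mR=-94/13 → advance -1; mR−mL=-30/13 → turn -1·90°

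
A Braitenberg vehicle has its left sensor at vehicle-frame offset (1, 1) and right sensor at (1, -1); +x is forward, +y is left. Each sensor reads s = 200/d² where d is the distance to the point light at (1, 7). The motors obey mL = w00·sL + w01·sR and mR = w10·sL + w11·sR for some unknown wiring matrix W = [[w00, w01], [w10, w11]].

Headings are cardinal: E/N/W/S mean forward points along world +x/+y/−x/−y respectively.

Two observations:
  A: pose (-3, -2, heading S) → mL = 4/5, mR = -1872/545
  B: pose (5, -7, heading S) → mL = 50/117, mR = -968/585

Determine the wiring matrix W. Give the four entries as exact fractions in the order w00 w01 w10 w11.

0 1/2 -1 -1

obs A: pose=(-3,-2,S) → sL=200/109, sR=8/5, mL=4/5, mR=-1872/545
obs B: pose=(5,-7,S) → sL=4/5, sR=100/117, mL=50/117, mR=-968/585
sensor matrix S = [[200/109, 8/5], [4/5, 100/117]]; det S = 91904/318825
solve [mL_A; mL_B] = S·[w00; w01] and [mR_A; mR_B] = S·[w10; w11]:
  w00 = 0, w01 = 1/2, w10 = -1, w11 = -1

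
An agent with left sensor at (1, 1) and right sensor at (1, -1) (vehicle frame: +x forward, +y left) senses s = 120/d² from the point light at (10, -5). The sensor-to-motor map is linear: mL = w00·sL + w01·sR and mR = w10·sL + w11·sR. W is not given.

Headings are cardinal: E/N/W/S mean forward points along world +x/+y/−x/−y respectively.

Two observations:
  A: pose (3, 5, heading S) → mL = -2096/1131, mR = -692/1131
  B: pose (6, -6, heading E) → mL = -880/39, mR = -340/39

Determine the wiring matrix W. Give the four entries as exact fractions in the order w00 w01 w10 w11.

-1 -1 -1 1/2

obs A: pose=(3,5,S) → sL=40/39, sR=24/29, mL=-2096/1131, mR=-692/1131
obs B: pose=(6,-6,E) → sL=40/3, sR=120/13, mL=-880/39, mR=-340/39
sensor matrix S = [[40/39, 24/29], [40/3, 120/13]]; det S = -7680/4901
solve [mL_A; mL_B] = S·[w00; w01] and [mR_A; mR_B] = S·[w10; w11]:
  w00 = -1, w01 = -1, w10 = -1, w11 = 1/2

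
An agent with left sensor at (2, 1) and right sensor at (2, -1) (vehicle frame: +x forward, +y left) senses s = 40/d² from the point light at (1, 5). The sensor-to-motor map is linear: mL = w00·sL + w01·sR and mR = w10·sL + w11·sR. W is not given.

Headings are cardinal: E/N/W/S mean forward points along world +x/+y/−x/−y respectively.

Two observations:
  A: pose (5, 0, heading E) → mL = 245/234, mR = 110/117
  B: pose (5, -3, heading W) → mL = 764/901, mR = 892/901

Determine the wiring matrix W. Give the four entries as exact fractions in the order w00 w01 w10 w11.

obs A: pose=(5,0,E) → sL=10/13, sR=5/9, mL=245/234, mR=110/117
obs B: pose=(5,-3,W) → sL=8/17, sR=40/53, mL=764/901, mR=892/901
sensor matrix S = [[10/13, 5/9], [8/17, 40/53]]; det S = 33640/105417
solve [mL_A; mL_B] = S·[w00; w01] and [mR_A; mR_B] = S·[w10; w11]:
  w00 = 1, w01 = 1/2, w10 = 1/2, w11 = 1

1 1/2 1/2 1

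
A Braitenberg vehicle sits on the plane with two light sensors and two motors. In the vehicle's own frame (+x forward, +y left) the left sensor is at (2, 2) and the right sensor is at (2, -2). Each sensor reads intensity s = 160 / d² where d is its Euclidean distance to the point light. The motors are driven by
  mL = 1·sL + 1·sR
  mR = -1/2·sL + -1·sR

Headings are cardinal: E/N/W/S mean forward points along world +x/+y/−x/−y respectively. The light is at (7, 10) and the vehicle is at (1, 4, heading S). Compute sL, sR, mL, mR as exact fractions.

2 5/4 13/4 -9/4

left sensor world pos  = (3, 2); dL² = 80
right sensor world pos = (-1, 2); dR² = 128
sL = 160/80 = 2
sR = 160/128 = 5/4
mL = 1·sL + 1·sR = 13/4
mR = -1/2·sL + -1·sR = -9/4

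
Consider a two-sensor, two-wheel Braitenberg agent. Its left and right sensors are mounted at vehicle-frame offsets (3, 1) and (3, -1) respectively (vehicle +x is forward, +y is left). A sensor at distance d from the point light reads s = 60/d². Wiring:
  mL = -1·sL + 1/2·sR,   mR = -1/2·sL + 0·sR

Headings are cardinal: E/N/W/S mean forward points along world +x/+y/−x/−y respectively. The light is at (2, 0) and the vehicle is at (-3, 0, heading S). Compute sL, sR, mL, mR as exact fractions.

12/5 4/3 -26/15 -6/5

left sensor world pos  = (-2, -3); dL² = 25
right sensor world pos = (-4, -3); dR² = 45
sL = 60/25 = 12/5
sR = 60/45 = 4/3
mL = -1·sL + 1/2·sR = -26/15
mR = -1/2·sL + 0·sR = -6/5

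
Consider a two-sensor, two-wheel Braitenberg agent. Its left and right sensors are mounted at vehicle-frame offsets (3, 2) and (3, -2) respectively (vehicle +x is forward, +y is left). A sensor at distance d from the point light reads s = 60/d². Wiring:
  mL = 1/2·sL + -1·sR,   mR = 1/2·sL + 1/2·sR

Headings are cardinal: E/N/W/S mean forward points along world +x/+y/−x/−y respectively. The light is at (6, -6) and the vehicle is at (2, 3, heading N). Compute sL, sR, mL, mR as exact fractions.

1/3 15/37 -53/222 41/111

left sensor world pos  = (0, 6); dL² = 180
right sensor world pos = (4, 6); dR² = 148
sL = 60/180 = 1/3
sR = 60/148 = 15/37
mL = 1/2·sL + -1·sR = -53/222
mR = 1/2·sL + 1/2·sR = 41/111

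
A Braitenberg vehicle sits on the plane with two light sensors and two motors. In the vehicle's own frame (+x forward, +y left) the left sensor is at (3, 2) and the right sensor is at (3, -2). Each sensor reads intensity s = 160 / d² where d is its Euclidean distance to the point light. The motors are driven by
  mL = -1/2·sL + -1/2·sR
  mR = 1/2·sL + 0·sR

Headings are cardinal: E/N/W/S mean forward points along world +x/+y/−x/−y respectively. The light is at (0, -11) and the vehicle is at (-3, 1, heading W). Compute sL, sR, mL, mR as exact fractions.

20/17 20/29 -460/493 10/17

left sensor world pos  = (-6, -1); dL² = 136
right sensor world pos = (-6, 3); dR² = 232
sL = 160/136 = 20/17
sR = 160/232 = 20/29
mL = -1/2·sL + -1/2·sR = -460/493
mR = 1/2·sL + 0·sR = 10/17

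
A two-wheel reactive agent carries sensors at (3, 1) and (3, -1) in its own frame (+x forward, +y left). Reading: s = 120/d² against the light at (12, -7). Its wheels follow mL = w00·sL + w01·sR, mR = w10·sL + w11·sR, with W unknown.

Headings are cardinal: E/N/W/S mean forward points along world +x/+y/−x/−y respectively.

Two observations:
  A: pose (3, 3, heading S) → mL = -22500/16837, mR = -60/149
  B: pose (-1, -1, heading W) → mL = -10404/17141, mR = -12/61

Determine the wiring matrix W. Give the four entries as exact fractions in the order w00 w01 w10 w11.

obs A: pose=(3,3,S) → sL=120/113, sR=120/149, mL=-22500/16837, mR=-60/149
obs B: pose=(-1,-1,W) → sL=120/281, sR=24/61, mL=-10404/17141, mR=-12/61
sensor matrix S = [[120/113, 120/149], [120/281, 24/61]]; det S = 21323520/288603017
solve [mL_A; mL_B] = S·[w00; w01] and [mR_A; mR_B] = S·[w10; w11]:
  w00 = -1/2, w01 = -1, w10 = 0, w11 = -1/2

-1/2 -1 0 -1/2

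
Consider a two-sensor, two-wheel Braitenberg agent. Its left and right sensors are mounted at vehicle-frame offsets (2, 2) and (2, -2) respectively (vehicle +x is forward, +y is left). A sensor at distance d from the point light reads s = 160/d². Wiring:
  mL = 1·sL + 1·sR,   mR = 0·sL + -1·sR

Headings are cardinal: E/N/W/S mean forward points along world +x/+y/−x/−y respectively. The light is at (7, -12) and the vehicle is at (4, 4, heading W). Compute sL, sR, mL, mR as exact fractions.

left sensor world pos  = (2, 2); dL² = 221
right sensor world pos = (2, 6); dR² = 349
sL = 160/221 = 160/221
sR = 160/349 = 160/349
mL = 1·sL + 1·sR = 91200/77129
mR = 0·sL + -1·sR = -160/349

160/221 160/349 91200/77129 -160/349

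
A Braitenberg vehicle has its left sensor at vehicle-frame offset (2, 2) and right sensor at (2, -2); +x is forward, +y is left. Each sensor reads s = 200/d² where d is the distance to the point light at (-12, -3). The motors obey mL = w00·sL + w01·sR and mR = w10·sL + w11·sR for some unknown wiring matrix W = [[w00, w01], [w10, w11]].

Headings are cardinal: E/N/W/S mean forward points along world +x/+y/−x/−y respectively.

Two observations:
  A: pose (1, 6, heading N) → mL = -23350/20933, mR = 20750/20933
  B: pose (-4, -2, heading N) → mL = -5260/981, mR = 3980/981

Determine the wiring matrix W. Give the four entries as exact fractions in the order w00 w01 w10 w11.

obs A: pose=(1,6,N) → sL=100/121, sR=100/173, mL=-23350/20933, mR=20750/20933
obs B: pose=(-4,-2,N) → sL=40/9, sR=200/109, mL=-5260/981, mR=3980/981
sensor matrix S = [[100/121, 100/173], [40/9, 200/109]]; det S = -21616000/20535273
solve [mL_A; mL_B] = S·[w00; w01] and [mR_A; mR_B] = S·[w10; w11]:
  w00 = -1, w01 = -1/2, w10 = 1/2, w11 = 1

-1 -1/2 1/2 1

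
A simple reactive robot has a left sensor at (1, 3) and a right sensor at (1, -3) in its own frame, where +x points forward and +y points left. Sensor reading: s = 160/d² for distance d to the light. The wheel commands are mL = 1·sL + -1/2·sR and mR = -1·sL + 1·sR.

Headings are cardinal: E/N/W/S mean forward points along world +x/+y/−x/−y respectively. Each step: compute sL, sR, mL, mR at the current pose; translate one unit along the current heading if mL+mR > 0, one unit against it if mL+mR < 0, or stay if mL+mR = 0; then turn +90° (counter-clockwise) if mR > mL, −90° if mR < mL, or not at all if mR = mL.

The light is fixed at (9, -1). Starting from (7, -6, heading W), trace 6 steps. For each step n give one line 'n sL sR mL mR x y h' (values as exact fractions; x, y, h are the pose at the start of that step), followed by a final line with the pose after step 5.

0 160/73 160/13 -3760/949 9600/949 7 -6 W
1 40/9 20/9 10/3 -20/9 6 -6 S
2 160/97 32/5 -752/485 2304/485 6 -7 W
3 16/5 80/49 584/245 -384/245 5 -7 S
4 32/25 160/41 -688/1025 2688/1025 5 -8 W
5 40/17 5/4 235/136 -75/68 4 -8 S
final 4 -9 W

n=0: pose=(7,-6,W); sL=160/73, sR=160/13; mL=-3760/949, mR=9600/949; mL+mR=80/13 → advance +1; mR−mL=13360/949 → turn +1·90°
n=1: pose=(6,-6,S); sL=40/9, sR=20/9; mL=10/3, mR=-20/9; mL+mR=10/9 → advance +1; mR−mL=-50/9 → turn -1·90°
n=2: pose=(6,-7,W); sL=160/97, sR=32/5; mL=-752/485, mR=2304/485; mL+mR=16/5 → advance +1; mR−mL=3056/485 → turn +1·90°
n=3: pose=(5,-7,S); sL=16/5, sR=80/49; mL=584/245, mR=-384/245; mL+mR=40/49 → advance +1; mR−mL=-968/245 → turn -1·90°
n=4: pose=(5,-8,W); sL=32/25, sR=160/41; mL=-688/1025, mR=2688/1025; mL+mR=80/41 → advance +1; mR−mL=3376/1025 → turn +1·90°
n=5: pose=(4,-8,S); sL=40/17, sR=5/4; mL=235/136, mR=-75/68; mL+mR=5/8 → advance +1; mR−mL=-385/136 → turn -1·90°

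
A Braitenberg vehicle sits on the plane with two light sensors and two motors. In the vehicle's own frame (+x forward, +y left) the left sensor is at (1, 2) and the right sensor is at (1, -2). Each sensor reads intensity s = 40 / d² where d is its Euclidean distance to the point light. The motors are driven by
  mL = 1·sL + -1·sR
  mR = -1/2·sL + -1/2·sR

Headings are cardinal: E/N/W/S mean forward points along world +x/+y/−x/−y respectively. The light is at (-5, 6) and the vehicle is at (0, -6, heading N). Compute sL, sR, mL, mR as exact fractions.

4/13 4/17 16/221 -60/221

left sensor world pos  = (-2, -5); dL² = 130
right sensor world pos = (2, -5); dR² = 170
sL = 40/130 = 4/13
sR = 40/170 = 4/17
mL = 1·sL + -1·sR = 16/221
mR = -1/2·sL + -1/2·sR = -60/221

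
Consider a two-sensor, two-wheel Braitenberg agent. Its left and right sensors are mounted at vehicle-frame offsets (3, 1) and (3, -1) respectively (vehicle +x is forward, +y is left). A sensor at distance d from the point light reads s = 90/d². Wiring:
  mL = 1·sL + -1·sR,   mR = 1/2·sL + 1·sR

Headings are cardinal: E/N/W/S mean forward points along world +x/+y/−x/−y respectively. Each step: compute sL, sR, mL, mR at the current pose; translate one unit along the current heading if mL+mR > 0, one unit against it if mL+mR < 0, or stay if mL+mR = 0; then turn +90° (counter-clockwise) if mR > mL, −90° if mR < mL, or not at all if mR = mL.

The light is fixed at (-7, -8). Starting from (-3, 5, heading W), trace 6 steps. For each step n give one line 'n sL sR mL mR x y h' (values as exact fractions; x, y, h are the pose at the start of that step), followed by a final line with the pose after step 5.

0 18/29 90/197 936/5713 4383/5713 -3 5 W
1 45/58 45/52 -135/1508 945/754 -4 5 S
2 18/41 90/157 -864/6437 5103/6437 -4 4 E
3 5/13 9/25 8/325 359/650 -3 4 N
4 18/29 90/197 936/5713 4383/5713 -3 5 W
5 45/58 45/52 -135/1508 945/754 -4 5 S
final -4 4 E

n=0: pose=(-3,5,W); sL=18/29, sR=90/197; mL=936/5713, mR=4383/5713; mL+mR=27/29 → advance +1; mR−mL=3447/5713 → turn +1·90°
n=1: pose=(-4,5,S); sL=45/58, sR=45/52; mL=-135/1508, mR=945/754; mL+mR=135/116 → advance +1; mR−mL=2025/1508 → turn +1·90°
n=2: pose=(-4,4,E); sL=18/41, sR=90/157; mL=-864/6437, mR=5103/6437; mL+mR=27/41 → advance +1; mR−mL=5967/6437 → turn +1·90°
n=3: pose=(-3,4,N); sL=5/13, sR=9/25; mL=8/325, mR=359/650; mL+mR=15/26 → advance +1; mR−mL=343/650 → turn +1·90°
n=4: pose=(-3,5,W); sL=18/29, sR=90/197; mL=936/5713, mR=4383/5713; mL+mR=27/29 → advance +1; mR−mL=3447/5713 → turn +1·90°
n=5: pose=(-4,5,S); sL=45/58, sR=45/52; mL=-135/1508, mR=945/754; mL+mR=135/116 → advance +1; mR−mL=2025/1508 → turn +1·90°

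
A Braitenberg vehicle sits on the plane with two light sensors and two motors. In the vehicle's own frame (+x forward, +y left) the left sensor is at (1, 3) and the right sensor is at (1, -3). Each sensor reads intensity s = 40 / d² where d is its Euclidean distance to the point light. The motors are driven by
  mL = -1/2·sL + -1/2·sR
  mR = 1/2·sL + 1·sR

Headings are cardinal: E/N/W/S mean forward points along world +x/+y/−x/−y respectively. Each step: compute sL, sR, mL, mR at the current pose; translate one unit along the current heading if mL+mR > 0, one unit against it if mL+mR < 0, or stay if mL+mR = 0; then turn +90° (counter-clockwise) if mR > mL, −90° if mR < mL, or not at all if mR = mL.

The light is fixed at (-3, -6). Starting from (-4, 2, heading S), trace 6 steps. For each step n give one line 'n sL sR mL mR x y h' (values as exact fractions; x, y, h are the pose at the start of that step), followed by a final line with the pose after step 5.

0 40/53 8/13 -472/689 684/689 -4 2 S
1 2/5 5/2 -29/20 27/10 -4 1 E
2 40/73 40/73 -40/73 60/73 -3 1 N
3 20/13 20/61 -740/793 870/793 -3 2 W
4 40/53 8/13 -472/689 684/689 -4 2 S
5 2/5 5/2 -29/20 27/10 -4 1 E
final -3 1 N

n=0: pose=(-4,2,S); sL=40/53, sR=8/13; mL=-472/689, mR=684/689; mL+mR=4/13 → advance +1; mR−mL=1156/689 → turn +1·90°
n=1: pose=(-4,1,E); sL=2/5, sR=5/2; mL=-29/20, mR=27/10; mL+mR=5/4 → advance +1; mR−mL=83/20 → turn +1·90°
n=2: pose=(-3,1,N); sL=40/73, sR=40/73; mL=-40/73, mR=60/73; mL+mR=20/73 → advance +1; mR−mL=100/73 → turn +1·90°
n=3: pose=(-3,2,W); sL=20/13, sR=20/61; mL=-740/793, mR=870/793; mL+mR=10/61 → advance +1; mR−mL=1610/793 → turn +1·90°
n=4: pose=(-4,2,S); sL=40/53, sR=8/13; mL=-472/689, mR=684/689; mL+mR=4/13 → advance +1; mR−mL=1156/689 → turn +1·90°
n=5: pose=(-4,1,E); sL=2/5, sR=5/2; mL=-29/20, mR=27/10; mL+mR=5/4 → advance +1; mR−mL=83/20 → turn +1·90°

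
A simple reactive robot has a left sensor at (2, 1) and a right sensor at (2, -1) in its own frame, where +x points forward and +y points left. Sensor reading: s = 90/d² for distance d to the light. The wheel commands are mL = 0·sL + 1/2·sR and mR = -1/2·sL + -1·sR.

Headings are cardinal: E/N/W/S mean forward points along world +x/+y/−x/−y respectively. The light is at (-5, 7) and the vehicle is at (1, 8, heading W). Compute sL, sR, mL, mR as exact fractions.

left sensor world pos  = (-1, 7); dL² = 16
right sensor world pos = (-1, 9); dR² = 20
sL = 90/16 = 45/8
sR = 90/20 = 9/2
mL = 0·sL + 1/2·sR = 9/4
mR = -1/2·sL + -1·sR = -117/16

45/8 9/2 9/4 -117/16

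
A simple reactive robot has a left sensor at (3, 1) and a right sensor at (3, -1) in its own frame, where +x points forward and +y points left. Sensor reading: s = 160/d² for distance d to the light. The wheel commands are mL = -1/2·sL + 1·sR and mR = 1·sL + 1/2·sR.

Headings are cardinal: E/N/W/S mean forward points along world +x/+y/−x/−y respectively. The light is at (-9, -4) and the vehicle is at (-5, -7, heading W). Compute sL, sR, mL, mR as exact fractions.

160/17 32 464/17 432/17

left sensor world pos  = (-8, -8); dL² = 17
right sensor world pos = (-8, -6); dR² = 5
sL = 160/17 = 160/17
sR = 160/5 = 32
mL = -1/2·sL + 1·sR = 464/17
mR = 1·sL + 1/2·sR = 432/17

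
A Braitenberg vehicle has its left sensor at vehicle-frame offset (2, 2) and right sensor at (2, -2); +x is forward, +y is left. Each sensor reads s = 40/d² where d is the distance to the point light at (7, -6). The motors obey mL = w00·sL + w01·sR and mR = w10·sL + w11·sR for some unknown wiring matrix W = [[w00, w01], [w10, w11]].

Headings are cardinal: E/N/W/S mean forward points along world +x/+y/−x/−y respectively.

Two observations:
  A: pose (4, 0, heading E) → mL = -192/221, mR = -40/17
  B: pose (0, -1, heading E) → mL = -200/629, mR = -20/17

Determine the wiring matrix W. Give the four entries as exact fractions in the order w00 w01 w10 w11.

1/2 -1/2 0 -1

obs A: pose=(4,0,E) → sL=8/13, sR=40/17, mL=-192/221, mR=-40/17
obs B: pose=(0,-1,E) → sL=20/37, sR=20/17, mL=-200/629, mR=-20/17
sensor matrix S = [[8/13, 40/17], [20/37, 20/17]]; det S = -4480/8177
solve [mL_A; mL_B] = S·[w00; w01] and [mR_A; mR_B] = S·[w10; w11]:
  w00 = 1/2, w01 = -1/2, w10 = 0, w11 = -1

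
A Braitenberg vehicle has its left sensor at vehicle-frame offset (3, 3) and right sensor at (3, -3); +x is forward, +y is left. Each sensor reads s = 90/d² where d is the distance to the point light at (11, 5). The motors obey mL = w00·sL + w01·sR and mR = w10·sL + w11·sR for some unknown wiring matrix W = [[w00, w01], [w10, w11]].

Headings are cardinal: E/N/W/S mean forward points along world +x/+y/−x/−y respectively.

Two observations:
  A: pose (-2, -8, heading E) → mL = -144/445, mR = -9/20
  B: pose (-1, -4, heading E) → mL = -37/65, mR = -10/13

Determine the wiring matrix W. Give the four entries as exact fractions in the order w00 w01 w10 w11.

-1 1/2 -1 0

obs A: pose=(-2,-8,E) → sL=9/20, sR=45/178, mL=-144/445, mR=-9/20
obs B: pose=(-1,-4,E) → sL=10/13, sR=2/5, mL=-37/65, mR=-10/13
sensor matrix S = [[9/20, 45/178], [10/13, 2/5]]; det S = -837/57850
solve [mL_A; mL_B] = S·[w00; w01] and [mR_A; mR_B] = S·[w10; w11]:
  w00 = -1, w01 = 1/2, w10 = -1, w11 = 0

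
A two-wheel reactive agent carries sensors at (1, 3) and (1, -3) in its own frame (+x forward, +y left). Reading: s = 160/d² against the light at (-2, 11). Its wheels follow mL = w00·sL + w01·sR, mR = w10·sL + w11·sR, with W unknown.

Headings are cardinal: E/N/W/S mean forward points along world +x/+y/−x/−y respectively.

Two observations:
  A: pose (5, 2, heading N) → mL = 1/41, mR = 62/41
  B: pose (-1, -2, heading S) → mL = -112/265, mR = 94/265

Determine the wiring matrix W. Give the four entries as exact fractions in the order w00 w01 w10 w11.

obs A: pose=(5,2,N) → sL=2, sR=40/41, mL=1/41, mR=62/41
obs B: pose=(-1,-2,S) → sL=40/53, sR=4/5, mL=-112/265, mR=94/265
sensor matrix S = [[2, 40/41], [40/53, 4/5]]; det S = 9384/10865
solve [mL_A; mL_B] = S·[w00; w01] and [mR_A; mR_B] = S·[w10; w11]:
  w00 = 1/2, w01 = -1, w10 = 1, w11 = -1/2

1/2 -1 1 -1/2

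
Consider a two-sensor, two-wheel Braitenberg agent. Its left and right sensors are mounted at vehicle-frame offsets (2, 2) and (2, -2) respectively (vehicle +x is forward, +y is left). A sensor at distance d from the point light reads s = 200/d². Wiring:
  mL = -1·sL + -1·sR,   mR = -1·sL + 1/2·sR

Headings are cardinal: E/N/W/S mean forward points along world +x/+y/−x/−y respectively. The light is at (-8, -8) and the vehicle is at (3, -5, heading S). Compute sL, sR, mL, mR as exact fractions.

left sensor world pos  = (5, -7); dL² = 170
right sensor world pos = (1, -7); dR² = 82
sL = 200/170 = 20/17
sR = 200/82 = 100/41
mL = -1·sL + -1·sR = -2520/697
mR = -1·sL + 1/2·sR = 30/697

20/17 100/41 -2520/697 30/697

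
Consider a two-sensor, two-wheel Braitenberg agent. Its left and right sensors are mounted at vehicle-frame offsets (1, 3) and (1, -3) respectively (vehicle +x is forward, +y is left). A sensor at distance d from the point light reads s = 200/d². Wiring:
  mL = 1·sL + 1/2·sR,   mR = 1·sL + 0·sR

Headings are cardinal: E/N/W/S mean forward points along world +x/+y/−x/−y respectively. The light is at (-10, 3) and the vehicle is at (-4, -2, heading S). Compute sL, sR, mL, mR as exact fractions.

left sensor world pos  = (-1, -3); dL² = 117
right sensor world pos = (-7, -3); dR² = 45
sL = 200/117 = 200/117
sR = 200/45 = 40/9
mL = 1·sL + 1/2·sR = 460/117
mR = 1·sL + 0·sR = 200/117

200/117 40/9 460/117 200/117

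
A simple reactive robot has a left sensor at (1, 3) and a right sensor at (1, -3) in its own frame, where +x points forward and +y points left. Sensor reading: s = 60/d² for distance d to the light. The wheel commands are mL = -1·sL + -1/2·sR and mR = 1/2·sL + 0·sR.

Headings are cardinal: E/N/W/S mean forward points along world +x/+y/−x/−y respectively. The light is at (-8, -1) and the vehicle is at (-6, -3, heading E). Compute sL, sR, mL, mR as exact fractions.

6 30/17 -117/17 3

left sensor world pos  = (-5, 0); dL² = 10
right sensor world pos = (-5, -6); dR² = 34
sL = 60/10 = 6
sR = 60/34 = 30/17
mL = -1·sL + -1/2·sR = -117/17
mR = 1/2·sL + 0·sR = 3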